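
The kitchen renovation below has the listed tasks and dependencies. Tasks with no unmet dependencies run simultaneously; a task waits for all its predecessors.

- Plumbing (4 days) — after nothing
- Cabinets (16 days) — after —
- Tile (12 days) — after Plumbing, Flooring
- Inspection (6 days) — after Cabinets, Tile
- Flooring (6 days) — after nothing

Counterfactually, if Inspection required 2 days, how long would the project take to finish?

Critical path before the change: Flooring→Tile→Inspection = 6+12+6 = 24 giving 24 days.
Since Inspection is critical, the -4 change carries straight to that chain (now 20 days).
That remains the longest chain; total 20 days.

20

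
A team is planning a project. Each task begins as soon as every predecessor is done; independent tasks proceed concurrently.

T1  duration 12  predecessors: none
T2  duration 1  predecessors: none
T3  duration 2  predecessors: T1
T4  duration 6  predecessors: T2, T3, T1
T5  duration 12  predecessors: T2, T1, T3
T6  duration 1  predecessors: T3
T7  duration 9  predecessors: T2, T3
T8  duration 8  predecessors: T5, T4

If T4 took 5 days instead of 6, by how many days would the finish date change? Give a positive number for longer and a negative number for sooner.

As given, the longest chain is T1→T3→T5→T8 = 12+2+12+8 = 34, so the finish is 34 days.
T4 has 6 days of float (longest path through it is 28).
The critical path is still T1→T3→T5→T8; finish is now 34 days.
Change in finish: 34 − 34 = +0 days.

0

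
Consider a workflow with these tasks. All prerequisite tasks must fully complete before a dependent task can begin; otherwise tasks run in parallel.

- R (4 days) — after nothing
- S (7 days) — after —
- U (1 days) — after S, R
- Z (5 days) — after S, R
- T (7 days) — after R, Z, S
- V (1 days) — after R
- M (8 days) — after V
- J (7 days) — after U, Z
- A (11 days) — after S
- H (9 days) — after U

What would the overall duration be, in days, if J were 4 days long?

19

Baseline: S→Z→J = 7+5+7 = 19 → 19 days.
Since J is critical, the -3 change carries straight to that chain (now 16 days).
Now S→Z→T = 7+5+7 = 19 is longest, so the finish becomes 19 days.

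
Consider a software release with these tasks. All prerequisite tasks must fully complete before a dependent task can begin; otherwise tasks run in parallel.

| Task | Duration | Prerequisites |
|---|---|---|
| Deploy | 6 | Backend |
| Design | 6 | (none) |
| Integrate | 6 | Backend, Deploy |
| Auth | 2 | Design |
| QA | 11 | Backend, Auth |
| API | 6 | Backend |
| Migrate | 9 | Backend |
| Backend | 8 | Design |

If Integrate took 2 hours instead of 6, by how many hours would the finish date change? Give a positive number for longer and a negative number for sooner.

-1

Critical path before the change: Design→Backend→Deploy→Integrate = 6+8+6+6 = 26 giving 26 hours.
Integrate lies on that path, so at 2 hours the path becomes 22 hours.
The binding chain switches to Design→Backend→QA = 6+8+11 = 25; finish 25 hours.
Change in finish: 25 − 26 = -1 hours.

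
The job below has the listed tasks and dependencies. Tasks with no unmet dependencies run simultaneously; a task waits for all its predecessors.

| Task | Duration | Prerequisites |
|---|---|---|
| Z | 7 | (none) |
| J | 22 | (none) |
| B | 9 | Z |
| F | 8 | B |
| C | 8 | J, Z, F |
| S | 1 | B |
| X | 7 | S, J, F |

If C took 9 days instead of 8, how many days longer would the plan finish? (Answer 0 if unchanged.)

1

Actual critical path: Z→B→F→C = 7+9+8+8 = 32 ⇒ 32 days.
C is on the critical path; changing it to 9 makes that path 33 days.
No other chain overtakes it, so the finish is 33 days.
Change in finish: 33 − 32 = +1 days.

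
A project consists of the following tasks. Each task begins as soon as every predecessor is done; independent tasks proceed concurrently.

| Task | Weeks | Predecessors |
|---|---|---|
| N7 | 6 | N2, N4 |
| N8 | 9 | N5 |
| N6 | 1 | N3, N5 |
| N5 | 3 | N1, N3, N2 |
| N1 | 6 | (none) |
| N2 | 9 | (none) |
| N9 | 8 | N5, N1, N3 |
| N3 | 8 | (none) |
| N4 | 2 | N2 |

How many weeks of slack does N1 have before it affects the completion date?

3

Critical path: N2→N5→N8 = 9+3+9 = 21, so the finish is 21 weeks.
N1 finishes as early as 6 and must finish by 9.
Float = 21 − 18 = 3.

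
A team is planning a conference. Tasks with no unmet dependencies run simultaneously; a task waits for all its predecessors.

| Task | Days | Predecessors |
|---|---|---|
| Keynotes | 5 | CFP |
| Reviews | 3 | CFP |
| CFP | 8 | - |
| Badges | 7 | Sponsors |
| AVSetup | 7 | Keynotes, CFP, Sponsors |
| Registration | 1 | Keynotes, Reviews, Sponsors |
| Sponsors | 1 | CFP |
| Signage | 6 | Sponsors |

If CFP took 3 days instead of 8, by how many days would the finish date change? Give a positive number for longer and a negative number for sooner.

The binding path is CFP→Keynotes→AVSetup = 8+5+7 = 20; finish at 20 days.
CFP lies on that path, so at 3 days the path becomes 15 days.
No other chain overtakes it, so the finish is 15 days.
Change in finish: 15 − 20 = -5 days.

-5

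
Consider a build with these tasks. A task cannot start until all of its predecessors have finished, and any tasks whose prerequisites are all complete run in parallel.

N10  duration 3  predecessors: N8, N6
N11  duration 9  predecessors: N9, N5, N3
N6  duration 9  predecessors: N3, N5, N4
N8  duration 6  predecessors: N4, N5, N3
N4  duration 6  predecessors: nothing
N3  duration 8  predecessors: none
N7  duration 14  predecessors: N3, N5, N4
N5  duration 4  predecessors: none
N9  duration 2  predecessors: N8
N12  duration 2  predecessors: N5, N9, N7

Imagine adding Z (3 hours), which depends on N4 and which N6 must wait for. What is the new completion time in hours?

Originally the job takes 25 hours.
With Z inserted, N6 now waits for max(N3, N5, N4, Z).
New critical path: N3→N8→N9→N11 = 8+6+2+9 = 25 ⇒ 25 hours.

25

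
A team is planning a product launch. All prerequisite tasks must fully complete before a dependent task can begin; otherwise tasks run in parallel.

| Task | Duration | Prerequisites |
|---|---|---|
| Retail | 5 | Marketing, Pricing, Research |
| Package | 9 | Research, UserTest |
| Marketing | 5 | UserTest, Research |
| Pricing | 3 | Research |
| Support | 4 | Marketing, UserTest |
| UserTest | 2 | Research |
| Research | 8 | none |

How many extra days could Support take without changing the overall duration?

1

The longest chain is Research→UserTest→Marketing→Retail = 8+2+5+5 = 20; overall finish 20 days.
The longest chain containing Support totals 19 days.
Float = 20 − 19 = 1.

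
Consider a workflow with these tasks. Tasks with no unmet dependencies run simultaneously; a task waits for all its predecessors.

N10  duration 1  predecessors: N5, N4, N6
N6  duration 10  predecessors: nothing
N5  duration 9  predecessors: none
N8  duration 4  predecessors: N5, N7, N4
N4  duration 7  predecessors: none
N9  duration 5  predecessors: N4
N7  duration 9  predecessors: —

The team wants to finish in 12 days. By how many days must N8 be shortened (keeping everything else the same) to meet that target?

Current finish: 13 days; target: 12.
N8 is on every critical path, so each day cut from N8 cuts the finish by one (this holds down to a finish of 12).
Need 13 − 12 = 1 day off N8 → N8 becomes 3 days, finish becomes 12.

1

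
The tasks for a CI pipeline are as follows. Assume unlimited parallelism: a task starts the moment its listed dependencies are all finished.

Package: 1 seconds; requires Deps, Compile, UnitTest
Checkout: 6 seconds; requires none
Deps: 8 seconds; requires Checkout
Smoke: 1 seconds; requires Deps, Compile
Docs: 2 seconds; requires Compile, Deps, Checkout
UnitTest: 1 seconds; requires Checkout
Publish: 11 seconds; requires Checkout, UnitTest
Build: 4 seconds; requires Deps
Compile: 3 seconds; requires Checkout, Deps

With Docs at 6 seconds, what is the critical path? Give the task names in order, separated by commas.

Critical path before the change: Checkout→Deps→Compile→Docs = 6+8+3+2 = 19 giving 19 seconds.
Docs lies on that path, so at 6 seconds the path becomes 23 seconds.
That remains the longest chain; total 23 seconds.

Checkout, Deps, Compile, Docs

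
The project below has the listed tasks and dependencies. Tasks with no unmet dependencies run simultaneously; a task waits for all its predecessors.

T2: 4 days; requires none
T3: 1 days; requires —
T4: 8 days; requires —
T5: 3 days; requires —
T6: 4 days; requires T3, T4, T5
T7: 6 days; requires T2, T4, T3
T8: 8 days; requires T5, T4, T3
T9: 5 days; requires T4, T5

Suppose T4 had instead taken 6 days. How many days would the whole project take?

As given, the longest chain is T4→T8 = 8+8 = 16, so the finish is 16 days.
T4 lies on that path, so at 6 days the path becomes 14 days.
No other chain overtakes it, so the finish is 14 days.

14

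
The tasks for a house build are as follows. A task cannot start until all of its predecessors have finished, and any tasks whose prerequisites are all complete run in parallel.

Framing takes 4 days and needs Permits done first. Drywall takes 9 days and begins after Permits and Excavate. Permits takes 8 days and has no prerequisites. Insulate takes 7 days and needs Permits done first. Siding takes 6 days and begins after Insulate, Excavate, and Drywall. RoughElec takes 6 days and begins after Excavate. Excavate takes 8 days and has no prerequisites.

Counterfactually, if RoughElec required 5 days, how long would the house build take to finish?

Critical path before the change: Permits→Drywall→Siding = 8+9+6 = 23 giving 23 days.
The longest path through RoughElec is only 14 days, so RoughElec has float 9.
The critical path is still Permits→Drywall→Siding; finish is now 23 days.

23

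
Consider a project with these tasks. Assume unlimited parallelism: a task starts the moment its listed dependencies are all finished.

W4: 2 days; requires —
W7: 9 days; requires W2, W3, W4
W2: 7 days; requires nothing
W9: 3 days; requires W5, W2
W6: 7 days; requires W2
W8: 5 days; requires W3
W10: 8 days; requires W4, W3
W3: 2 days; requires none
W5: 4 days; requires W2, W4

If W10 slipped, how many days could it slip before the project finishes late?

The longest chain is W2→W7 = 7+9 = 16; overall finish 16 days.
Longest path through W10: 10 days (earliest finish 10, latest finish 16).
Slack of W10 = 8 − 2 = 6 days.

6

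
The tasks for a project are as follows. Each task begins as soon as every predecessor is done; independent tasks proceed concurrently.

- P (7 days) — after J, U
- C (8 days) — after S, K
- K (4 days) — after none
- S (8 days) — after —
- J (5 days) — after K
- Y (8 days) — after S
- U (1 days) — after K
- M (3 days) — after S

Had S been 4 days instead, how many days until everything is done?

Actual critical path: S→C = 8+8 = 16 ⇒ 16 days.
Since S is critical, the -4 change carries straight to that chain (now 12 days).
Now K→J→P = 4+5+7 = 16 is longest, so the finish becomes 16 days.

16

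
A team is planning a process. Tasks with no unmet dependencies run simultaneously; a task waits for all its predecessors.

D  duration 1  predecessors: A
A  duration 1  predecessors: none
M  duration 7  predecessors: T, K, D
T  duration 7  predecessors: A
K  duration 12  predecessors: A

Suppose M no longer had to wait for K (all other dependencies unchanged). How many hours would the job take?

With the dependency in place, A→K→M = 1+12+7 = 20 sets the finish at 20 hours.
Without K→M, M's earliest start moves from 13 to 8.
New critical path: A→T→M = 1+7+7 = 15 ⇒ 15 hours.

15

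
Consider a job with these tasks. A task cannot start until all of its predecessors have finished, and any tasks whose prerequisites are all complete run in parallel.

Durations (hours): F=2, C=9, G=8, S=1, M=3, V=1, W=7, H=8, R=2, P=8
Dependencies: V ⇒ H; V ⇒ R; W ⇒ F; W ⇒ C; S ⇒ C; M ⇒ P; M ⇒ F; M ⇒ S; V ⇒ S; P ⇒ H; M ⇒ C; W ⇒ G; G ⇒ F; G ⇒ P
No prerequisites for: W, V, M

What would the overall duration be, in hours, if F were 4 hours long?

31

As given, the longest chain is W→G→P→H = 7+8+8+8 = 31, so the finish is 31 hours.
F has 14 hours of float (longest path through it is 17).
The critical path is still W→G→P→H; finish is now 31 hours.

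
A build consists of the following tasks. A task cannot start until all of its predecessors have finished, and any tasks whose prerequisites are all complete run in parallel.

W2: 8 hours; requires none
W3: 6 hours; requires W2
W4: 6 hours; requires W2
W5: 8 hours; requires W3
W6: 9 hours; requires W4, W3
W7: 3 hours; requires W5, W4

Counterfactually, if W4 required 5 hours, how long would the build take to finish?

25

Actual critical path: W2→W3→W5→W7 = 8+6+8+3 = 25 ⇒ 25 hours.
W4 is off the critical path — its longest chain is 23 hours, giving 2 of slack.
That remains the longest chain; total 25 hours.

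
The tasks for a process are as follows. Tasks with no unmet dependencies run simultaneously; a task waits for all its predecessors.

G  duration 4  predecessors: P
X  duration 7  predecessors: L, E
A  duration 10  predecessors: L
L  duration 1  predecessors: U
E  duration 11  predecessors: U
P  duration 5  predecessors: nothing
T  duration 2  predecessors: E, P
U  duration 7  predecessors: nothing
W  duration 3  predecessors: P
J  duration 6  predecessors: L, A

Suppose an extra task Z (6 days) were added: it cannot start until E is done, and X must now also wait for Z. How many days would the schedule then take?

Originally the schedule takes 25 days.
With Z inserted, X now waits for max(L, E, Z).
New critical path: U→E→Z→X = 7+11+6+7 = 31 ⇒ 31 days.

31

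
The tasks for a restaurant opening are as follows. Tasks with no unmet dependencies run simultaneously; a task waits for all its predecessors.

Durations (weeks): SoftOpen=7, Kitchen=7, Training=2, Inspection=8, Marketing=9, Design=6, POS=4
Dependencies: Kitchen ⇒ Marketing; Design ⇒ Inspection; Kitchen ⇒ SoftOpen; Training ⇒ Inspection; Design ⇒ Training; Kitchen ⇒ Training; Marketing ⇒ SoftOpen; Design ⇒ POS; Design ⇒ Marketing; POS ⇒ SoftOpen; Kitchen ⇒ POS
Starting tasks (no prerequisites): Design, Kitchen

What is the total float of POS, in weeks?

5

Critical path: Kitchen→Marketing→SoftOpen = 7+9+7 = 23, so the finish is 23 weeks.
POS finishes as early as 11 and must finish by 16.
Slack of POS = 12 − 7 = 5 weeks.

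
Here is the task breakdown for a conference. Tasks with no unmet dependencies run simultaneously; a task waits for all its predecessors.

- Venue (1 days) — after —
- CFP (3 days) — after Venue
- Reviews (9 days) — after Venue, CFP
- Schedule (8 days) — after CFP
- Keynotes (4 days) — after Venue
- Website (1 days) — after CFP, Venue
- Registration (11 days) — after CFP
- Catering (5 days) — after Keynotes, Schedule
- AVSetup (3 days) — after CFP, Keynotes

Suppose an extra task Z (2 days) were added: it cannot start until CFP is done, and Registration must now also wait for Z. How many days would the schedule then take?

Originally the schedule takes 17 days.
With Z inserted, Registration now waits for max(CFP, Z).
New critical path: Venue→CFP→Z→Registration = 1+3+2+11 = 17 ⇒ 17 days.

17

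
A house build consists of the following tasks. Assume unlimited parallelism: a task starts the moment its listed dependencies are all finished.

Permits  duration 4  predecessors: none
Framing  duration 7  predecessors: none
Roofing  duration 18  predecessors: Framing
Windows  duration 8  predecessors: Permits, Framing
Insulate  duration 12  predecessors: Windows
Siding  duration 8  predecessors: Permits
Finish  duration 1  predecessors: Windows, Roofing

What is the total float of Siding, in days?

15

The longest chain is Framing→Windows→Insulate = 7+8+12 = 27; overall finish 27 days.
Siding finishes as early as 12 and must finish by 27.
Float = 27 − 12 = 15.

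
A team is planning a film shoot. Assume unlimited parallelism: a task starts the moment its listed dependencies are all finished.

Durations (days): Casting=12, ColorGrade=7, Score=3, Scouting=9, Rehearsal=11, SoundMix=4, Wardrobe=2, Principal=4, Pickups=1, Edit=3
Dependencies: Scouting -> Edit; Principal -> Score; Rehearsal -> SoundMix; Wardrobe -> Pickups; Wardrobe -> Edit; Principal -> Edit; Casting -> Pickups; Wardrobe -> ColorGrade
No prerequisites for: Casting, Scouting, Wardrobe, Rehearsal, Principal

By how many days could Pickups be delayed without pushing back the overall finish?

Critical path: Rehearsal→SoundMix = 11+4 = 15, so the finish is 15 days.
The longest chain containing Pickups totals 13 days.
Float = 15 − 13 = 2.

2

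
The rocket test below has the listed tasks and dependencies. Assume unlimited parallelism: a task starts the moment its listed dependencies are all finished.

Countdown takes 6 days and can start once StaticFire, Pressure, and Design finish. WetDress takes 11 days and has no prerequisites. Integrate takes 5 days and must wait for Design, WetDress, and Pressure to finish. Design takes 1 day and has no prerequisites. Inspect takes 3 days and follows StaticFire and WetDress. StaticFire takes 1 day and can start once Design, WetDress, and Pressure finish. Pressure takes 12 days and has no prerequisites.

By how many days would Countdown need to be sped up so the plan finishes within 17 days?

Current finish: 19 days; target: 17.
Countdown is on every critical path, so each day cut from Countdown cuts the finish by one (this holds down to a finish of 17).
Need 19 − 17 = 2 days off Countdown → Countdown becomes 4 days, finish becomes 17.

2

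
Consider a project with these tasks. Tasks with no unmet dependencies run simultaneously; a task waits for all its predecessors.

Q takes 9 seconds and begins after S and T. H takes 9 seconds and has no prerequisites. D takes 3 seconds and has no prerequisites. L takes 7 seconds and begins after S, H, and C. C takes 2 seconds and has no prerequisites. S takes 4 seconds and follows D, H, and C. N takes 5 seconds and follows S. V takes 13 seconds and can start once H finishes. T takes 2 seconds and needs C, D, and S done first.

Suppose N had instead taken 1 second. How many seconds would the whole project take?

Baseline: H→S→T→Q = 9+4+2+9 = 24 → 24 seconds.
The longest path through N is only 18 seconds, so N has float 6.
That remains the longest chain; total 24 seconds.

24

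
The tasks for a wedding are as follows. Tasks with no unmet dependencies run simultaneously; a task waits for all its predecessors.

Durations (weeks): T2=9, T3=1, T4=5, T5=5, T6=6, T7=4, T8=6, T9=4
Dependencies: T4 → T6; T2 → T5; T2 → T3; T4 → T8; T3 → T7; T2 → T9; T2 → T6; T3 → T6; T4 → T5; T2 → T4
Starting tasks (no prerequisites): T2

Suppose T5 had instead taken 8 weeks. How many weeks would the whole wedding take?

Baseline: T2→T4→T6 = 9+5+6 = 20 → 20 weeks.
T5 has 1 week of float (longest path through it is 19).
Now T2→T4→T5 = 9+5+8 = 22 is longest, so the finish becomes 22 weeks.

22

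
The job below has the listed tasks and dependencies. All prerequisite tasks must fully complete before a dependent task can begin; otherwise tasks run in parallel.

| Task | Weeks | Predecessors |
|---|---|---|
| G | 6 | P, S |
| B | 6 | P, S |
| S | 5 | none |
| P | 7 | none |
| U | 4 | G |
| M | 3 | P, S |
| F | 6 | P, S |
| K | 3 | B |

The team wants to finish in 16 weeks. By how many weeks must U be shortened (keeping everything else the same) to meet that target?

Current finish: 17 weeks; target: 16.
U is on every critical path, so each week cut from U cuts the finish by one (this holds down to a finish of 16).
Need 17 − 16 = 1 week off U → U becomes 3 weeks, finish becomes 16.

1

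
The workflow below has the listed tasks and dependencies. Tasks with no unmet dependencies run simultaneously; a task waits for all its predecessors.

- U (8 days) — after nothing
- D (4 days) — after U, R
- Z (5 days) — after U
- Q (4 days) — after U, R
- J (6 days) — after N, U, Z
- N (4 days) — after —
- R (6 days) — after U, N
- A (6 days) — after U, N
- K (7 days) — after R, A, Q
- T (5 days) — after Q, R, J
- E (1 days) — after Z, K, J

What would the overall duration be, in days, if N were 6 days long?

26

The binding path is U→R→Q→K→E = 8+6+4+7+1 = 26; finish at 26 days.
The longest path through N is only 22 days, so N has float 4.
No other chain overtakes it, so the finish is 26 days.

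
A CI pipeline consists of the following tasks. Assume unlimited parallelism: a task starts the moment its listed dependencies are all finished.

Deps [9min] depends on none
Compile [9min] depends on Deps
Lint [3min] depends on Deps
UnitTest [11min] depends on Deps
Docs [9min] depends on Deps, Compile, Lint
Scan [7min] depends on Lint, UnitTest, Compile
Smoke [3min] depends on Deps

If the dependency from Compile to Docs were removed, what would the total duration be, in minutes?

Before: longest chain Deps→Compile→Docs = 9+9+9 = 27, finish 27.
Without Compile→Docs, Docs's earliest start moves from 18 to 12.
The longest chain is now Deps→UnitTest→Scan = 9+11+7 = 27, so the plan takes 27 minutes.

27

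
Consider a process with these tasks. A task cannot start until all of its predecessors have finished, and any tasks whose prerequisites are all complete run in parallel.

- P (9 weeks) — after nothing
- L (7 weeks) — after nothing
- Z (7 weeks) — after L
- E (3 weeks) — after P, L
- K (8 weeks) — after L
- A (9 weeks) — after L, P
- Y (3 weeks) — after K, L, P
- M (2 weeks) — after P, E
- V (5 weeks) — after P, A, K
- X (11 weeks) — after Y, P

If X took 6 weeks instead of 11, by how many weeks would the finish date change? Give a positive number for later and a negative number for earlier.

-5

The binding path is L→K→Y→X = 7+8+3+11 = 29; finish at 29 weeks.
X is on the critical path; changing it to 6 makes that path 24 weeks.
That remains the longest chain; total 24 weeks.
Change in finish: 24 − 29 = -5 weeks.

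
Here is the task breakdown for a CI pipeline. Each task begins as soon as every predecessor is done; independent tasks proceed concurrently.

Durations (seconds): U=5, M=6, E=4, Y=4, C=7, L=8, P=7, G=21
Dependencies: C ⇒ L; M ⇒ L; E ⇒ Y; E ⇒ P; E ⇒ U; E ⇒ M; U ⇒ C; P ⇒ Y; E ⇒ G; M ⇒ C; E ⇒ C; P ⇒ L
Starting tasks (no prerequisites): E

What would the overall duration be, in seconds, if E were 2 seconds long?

23

The binding path is E→M→C→L = 4+6+7+8 = 25; finish at 25 seconds.
Since E is critical, the -2 change carries straight to that chain (now 23 seconds).
The critical path is still E→M→C→L; finish is now 23 seconds.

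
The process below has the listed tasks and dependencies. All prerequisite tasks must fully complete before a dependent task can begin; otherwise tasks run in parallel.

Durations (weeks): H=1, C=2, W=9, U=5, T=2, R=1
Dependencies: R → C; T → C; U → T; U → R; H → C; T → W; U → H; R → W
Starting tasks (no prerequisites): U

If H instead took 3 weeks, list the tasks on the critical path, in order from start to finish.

U, T, W

Baseline: U→T→W = 5+2+9 = 16 → 16 weeks.
H is off the critical path — its longest chain is 8 weeks, giving 8 of slack.
No other chain overtakes it, so the finish is 16 weeks.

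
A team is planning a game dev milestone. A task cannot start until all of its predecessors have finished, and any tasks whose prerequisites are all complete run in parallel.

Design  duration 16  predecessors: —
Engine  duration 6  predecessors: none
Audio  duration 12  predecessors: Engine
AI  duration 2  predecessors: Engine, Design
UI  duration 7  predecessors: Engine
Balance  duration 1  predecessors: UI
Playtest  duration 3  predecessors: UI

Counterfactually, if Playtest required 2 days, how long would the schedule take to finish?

Critical path before the change: Design→AI = 16+2 = 18 giving 18 days.
Playtest is off the critical path — its longest chain is 16 days, giving 2 of slack.
The critical path is still Design→AI; finish is now 18 days.

18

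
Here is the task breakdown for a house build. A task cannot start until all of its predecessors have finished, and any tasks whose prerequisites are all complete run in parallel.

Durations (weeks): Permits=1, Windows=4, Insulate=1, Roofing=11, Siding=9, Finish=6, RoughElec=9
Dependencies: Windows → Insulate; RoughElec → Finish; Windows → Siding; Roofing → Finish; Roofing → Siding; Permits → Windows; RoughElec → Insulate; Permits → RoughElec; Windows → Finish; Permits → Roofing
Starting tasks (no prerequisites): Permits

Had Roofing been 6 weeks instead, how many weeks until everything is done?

Baseline: Permits→Roofing→Siding = 1+11+9 = 21 → 21 weeks.
Roofing is on the critical path; changing it to 6 makes that path 16 weeks.
No other chain overtakes it, so the finish is 16 weeks.

16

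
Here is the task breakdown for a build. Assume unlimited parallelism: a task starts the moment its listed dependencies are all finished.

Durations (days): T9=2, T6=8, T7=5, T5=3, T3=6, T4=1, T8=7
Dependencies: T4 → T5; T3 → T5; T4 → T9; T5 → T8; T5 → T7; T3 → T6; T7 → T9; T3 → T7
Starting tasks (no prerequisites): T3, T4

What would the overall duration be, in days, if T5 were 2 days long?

Critical path before the change: T3→T5→T7→T9 = 6+3+5+2 = 16 giving 16 days.
T5 is on the critical path; changing it to 2 makes that path 15 days.
The critical path is still T3→T5→T7→T9; finish is now 15 days.

15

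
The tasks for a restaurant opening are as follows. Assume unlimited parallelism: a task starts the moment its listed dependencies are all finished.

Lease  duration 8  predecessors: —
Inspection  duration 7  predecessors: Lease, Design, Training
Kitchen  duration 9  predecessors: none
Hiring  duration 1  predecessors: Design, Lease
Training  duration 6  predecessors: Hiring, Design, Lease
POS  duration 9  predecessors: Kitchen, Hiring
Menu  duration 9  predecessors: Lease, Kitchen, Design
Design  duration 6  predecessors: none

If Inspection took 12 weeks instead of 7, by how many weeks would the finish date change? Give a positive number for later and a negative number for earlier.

Critical path before the change: Lease→Hiring→Training→Inspection = 8+1+6+7 = 22 giving 22 weeks.
Since Inspection is critical, the +5 change carries straight to that chain (now 27 weeks).
That remains the longest chain; total 27 weeks.
Change in finish: 27 − 22 = +5 weeks.

5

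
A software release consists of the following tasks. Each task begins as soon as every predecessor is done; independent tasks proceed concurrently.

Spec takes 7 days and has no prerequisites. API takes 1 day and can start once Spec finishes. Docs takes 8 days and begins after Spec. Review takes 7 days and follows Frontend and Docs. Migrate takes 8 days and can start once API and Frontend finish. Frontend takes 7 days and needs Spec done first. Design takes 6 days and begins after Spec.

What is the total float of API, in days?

The longest chain is Spec→Frontend→Migrate = 7+7+8 = 22; overall finish 22 days.
API finishes as early as 8 and must finish by 14.
So API can slip 14 − 8 = 6 days.

6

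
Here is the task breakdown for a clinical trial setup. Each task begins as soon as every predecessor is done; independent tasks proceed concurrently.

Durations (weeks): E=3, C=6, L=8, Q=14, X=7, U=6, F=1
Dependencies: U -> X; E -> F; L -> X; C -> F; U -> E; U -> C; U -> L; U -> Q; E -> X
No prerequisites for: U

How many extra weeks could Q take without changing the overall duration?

1

The longest chain is U→L→X = 6+8+7 = 21; overall finish 21 weeks.
The longest chain containing Q totals 20 weeks.
Float = 21 − 20 = 1.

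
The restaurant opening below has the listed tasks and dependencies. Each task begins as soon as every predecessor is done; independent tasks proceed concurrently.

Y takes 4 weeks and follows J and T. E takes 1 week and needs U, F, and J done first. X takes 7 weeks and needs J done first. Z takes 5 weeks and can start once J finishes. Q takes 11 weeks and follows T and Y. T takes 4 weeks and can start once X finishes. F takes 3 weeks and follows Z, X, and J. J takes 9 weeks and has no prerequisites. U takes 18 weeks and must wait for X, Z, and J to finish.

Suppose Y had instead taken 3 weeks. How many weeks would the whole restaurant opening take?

35

The binding path is J→X→T→Y→Q = 9+7+4+4+11 = 35; finish at 35 weeks.
Since Y is critical, the -1 change carries straight to that chain (now 34 weeks).
New critical path: J→X→U→E = 9+7+18+1 = 35 ⇒ 35 weeks.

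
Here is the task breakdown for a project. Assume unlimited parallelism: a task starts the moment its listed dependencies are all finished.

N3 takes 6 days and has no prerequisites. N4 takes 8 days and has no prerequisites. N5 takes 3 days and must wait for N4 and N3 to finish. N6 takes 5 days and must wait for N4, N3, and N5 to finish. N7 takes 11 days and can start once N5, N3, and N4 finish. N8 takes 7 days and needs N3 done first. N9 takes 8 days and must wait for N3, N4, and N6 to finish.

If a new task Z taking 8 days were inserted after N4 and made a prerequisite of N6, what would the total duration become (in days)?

29

Originally the project takes 24 days.
With Z inserted, N6 now waits for max(N4, N3, N5, Z).
New critical path: N4→Z→N6→N9 = 8+8+5+8 = 29 ⇒ 29 days.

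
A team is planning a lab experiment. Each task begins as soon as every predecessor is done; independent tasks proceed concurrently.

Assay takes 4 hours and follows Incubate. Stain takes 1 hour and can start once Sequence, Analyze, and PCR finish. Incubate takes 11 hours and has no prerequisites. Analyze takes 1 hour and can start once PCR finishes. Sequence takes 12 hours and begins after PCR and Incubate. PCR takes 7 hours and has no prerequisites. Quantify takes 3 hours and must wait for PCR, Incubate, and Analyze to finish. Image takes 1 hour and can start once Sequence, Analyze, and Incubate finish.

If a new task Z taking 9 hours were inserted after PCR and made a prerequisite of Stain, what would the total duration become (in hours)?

24

Originally the project takes 24 hours.
With Z inserted, Stain now waits for max(Sequence, Analyze, PCR, Z).
New critical path: Incubate→Sequence→Image = 11+12+1 = 24 ⇒ 24 hours.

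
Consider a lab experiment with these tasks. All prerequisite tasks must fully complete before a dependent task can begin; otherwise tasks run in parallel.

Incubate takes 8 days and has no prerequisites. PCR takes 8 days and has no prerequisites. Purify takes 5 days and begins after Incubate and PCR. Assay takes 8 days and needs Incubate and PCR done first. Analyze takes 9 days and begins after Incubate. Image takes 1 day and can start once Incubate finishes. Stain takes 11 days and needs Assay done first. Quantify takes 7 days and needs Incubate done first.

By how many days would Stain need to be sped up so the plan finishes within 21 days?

6

Current finish: 27 days; target: 21.
Stain is on every critical path, so each day cut from Stain cuts the finish by one (this holds down to a finish of 17).
Need 27 − 21 = 6 days off Stain → Stain becomes 5 days, finish becomes 21.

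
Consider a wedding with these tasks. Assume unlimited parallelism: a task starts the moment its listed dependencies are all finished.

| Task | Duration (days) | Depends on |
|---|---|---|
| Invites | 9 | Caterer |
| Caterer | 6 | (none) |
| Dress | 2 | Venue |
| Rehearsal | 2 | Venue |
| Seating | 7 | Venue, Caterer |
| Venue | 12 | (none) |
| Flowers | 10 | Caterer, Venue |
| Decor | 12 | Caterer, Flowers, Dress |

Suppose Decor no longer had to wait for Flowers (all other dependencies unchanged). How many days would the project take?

Before: longest chain Venue→Flowers→Decor = 12+10+12 = 34, finish 34.
Without Flowers→Decor, Decor's earliest start moves from 22 to 14.
The longest chain is now Venue→Dress→Decor = 12+2+12 = 26, so the project takes 26 days.

26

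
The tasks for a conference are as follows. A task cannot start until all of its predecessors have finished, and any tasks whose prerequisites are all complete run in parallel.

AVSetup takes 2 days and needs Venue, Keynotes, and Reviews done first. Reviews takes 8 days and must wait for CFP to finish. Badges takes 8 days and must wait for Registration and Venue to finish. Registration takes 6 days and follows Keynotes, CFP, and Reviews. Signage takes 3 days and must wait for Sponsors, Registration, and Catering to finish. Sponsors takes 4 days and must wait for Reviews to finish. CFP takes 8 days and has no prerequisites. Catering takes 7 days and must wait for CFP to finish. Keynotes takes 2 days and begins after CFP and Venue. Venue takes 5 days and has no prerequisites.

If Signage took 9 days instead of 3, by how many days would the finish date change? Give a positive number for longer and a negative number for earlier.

Actual critical path: CFP→Reviews→Registration→Badges = 8+8+6+8 = 30 ⇒ 30 days.
Signage is off the critical path — its longest chain is 25 days, giving 5 of slack.
New critical path: CFP→Reviews→Registration→Signage = 8+8+6+9 = 31 ⇒ 31 days.
Change in finish: 31 − 30 = +1 days.

1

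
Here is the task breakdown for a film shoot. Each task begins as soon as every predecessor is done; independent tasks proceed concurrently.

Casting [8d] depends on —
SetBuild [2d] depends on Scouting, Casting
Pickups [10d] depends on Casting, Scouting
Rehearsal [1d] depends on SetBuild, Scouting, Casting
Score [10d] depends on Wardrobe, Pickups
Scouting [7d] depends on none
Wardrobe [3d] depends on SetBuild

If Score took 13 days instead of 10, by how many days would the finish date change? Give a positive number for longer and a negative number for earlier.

3

As given, the longest chain is Casting→Pickups→Score = 8+10+10 = 28, so the finish is 28 days.
Since Score is critical, the +3 change carries straight to that chain (now 31 days).
The critical path is still Casting→Pickups→Score; finish is now 31 days.
Change in finish: 31 − 28 = +3 days.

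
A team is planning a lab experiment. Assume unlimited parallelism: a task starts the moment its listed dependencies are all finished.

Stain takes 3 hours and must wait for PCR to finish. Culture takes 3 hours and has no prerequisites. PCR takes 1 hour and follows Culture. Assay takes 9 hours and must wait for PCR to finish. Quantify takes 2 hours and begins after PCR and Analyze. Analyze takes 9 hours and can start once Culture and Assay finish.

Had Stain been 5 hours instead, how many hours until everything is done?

24

Actual critical path: Culture→PCR→Assay→Analyze→Quantify = 3+1+9+9+2 = 24 ⇒ 24 hours.
Stain has 17 hours of float (longest path through it is 7).
That remains the longest chain; total 24 hours.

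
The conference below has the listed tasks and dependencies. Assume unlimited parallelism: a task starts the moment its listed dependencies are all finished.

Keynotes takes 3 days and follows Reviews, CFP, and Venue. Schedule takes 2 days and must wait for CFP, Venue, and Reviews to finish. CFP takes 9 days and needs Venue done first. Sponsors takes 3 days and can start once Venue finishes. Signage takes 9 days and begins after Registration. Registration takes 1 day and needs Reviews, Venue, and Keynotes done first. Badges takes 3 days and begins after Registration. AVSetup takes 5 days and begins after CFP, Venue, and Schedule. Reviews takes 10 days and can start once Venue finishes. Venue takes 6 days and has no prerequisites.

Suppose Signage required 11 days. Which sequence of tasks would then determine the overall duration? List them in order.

Venue, Reviews, Keynotes, Registration, Signage

Baseline: Venue→Reviews→Keynotes→Registration→Signage = 6+10+3+1+9 = 29 → 29 days.
Signage is on the critical path; changing it to 11 makes that path 31 days.
The critical path is still Venue→Reviews→Keynotes→Registration→Signage; finish is now 31 days.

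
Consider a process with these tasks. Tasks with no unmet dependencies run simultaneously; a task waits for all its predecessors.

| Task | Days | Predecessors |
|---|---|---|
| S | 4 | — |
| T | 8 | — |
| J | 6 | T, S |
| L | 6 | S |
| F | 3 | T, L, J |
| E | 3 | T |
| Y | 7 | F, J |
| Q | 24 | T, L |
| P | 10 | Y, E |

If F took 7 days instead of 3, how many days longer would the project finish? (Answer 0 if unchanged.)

The binding path is T→J→F→Y→P = 8+6+3+7+10 = 34; finish at 34 days.
Since F is critical, the +4 change carries straight to that chain (now 38 days).
That remains the longest chain; total 38 days.
Change in finish: 38 − 34 = +4 days.

4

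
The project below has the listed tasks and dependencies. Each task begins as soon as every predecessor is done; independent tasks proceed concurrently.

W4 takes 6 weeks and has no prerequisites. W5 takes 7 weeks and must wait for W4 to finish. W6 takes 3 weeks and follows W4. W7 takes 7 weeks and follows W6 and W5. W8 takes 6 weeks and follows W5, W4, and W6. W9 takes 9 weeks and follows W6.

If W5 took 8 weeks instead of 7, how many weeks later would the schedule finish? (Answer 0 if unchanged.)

Baseline: W4→W5→W7 = 6+7+7 = 20 → 20 weeks.
Since W5 is critical, the +1 change carries straight to that chain (now 21 weeks).
The critical path is still W4→W5→W7; finish is now 21 weeks.
Change in finish: 21 − 20 = +1 weeks.

1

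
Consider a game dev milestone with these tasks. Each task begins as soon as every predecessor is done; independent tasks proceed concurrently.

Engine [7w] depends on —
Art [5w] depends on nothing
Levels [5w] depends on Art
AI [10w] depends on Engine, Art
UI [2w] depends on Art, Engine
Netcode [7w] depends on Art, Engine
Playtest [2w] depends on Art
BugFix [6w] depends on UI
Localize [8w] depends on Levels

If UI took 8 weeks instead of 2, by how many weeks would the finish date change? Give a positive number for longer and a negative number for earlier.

The binding path is Art→Levels→Localize = 5+5+8 = 18; finish at 18 weeks.
UI has 3 weeks of float (longest path through it is 15).
The binding chain switches to Engine→UI→BugFix = 7+8+6 = 21; finish 21 weeks.
Change in finish: 21 − 18 = +3 weeks.

3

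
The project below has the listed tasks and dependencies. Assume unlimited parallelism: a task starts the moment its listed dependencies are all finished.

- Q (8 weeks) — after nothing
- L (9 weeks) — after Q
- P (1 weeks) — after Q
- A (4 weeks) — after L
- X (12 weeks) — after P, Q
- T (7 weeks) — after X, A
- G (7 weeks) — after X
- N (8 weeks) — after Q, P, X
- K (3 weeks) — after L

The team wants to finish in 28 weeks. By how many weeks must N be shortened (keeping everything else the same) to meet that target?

Current finish: 29 weeks; target: 28.
N is on every critical path, so each week cut from N cuts the finish by one (this holds down to a finish of 28).
Need 29 − 28 = 1 week off N → N becomes 7 weeks, finish becomes 28.

1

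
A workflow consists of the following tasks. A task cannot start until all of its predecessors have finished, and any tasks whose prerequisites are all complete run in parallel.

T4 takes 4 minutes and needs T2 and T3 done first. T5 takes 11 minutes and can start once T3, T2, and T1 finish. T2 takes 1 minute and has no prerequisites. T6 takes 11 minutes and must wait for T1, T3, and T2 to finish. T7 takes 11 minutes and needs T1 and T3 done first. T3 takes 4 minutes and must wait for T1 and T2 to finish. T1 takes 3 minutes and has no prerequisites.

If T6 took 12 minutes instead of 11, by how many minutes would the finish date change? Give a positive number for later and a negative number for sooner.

The binding path is T1→T3→T6 = 3+4+11 = 18; finish at 18 minutes.
T6 is on the critical path; changing it to 12 makes that path 19 minutes.
No other chain overtakes it, so the finish is 19 minutes.
Change in finish: 19 − 18 = +1 minutes.

1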